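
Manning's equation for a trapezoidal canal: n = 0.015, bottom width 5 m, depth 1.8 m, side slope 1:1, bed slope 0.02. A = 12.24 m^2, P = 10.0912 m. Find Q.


R = A/P = 12.24/10.0912 = 1.212938
Q = (1/0.015) * 12.24 * 1.212938^(2/3) * 0.02^0.5

131.2495 m^3/s


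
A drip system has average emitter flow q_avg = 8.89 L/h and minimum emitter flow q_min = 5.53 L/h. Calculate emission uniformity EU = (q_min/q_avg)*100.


EU = (q_min/q_avg)*100 = (5.53/8.89)*100 = 62.2047%

62.2047 %


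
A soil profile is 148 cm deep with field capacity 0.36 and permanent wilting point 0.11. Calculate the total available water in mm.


AWC = (FC - PWP) * d * 10
AWC = (0.36 - 0.11) * 148 * 10
AWC = 0.2500 * 148 * 10

370.0000 mm


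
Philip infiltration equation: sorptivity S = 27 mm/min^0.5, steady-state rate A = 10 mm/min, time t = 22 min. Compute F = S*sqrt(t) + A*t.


F = S*sqrt(t) + A*t
F = 27*sqrt(22) + 10*22
F = 27*4.690416 + 220

346.6412 mm


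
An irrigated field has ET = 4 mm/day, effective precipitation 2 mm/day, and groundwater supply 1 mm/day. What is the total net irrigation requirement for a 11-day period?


Daily deficit = ET - Pe - GW = 4 - 2 - 1 = 1 mm/day
NIR = 1 * 11 = 11 mm

11.0000 mm


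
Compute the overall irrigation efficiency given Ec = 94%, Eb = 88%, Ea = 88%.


Ec = 0.94, Eb = 0.88, Ea = 0.88
E = 0.94 * 0.88 * 0.88 * 100 = 72.7936%

72.7936 %


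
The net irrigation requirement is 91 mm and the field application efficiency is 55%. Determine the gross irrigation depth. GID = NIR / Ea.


Ea = 55% = 0.55
GID = NIR / Ea = 91 / 0.55 = 165.4545 mm

165.4545 mm


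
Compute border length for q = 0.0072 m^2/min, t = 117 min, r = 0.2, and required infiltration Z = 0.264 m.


L = q*t/((1+r)*Z)
L = 0.0072*117/((1+0.2)*0.264)
L = 0.8424/0.3168

2.6591 m


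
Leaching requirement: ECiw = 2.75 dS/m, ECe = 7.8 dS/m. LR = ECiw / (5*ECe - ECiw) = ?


LR = ECiw / (5*ECe - ECiw)
LR = 2.75 / (5*7.8 - 2.75)
LR = 2.75 / 36.2500

0.0759


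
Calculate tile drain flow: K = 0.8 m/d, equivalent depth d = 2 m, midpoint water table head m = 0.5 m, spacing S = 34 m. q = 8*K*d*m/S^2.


q = 8*K*d*m/S^2
q = 8*0.8*2*0.5/34^2
q = 6.4000 / 1156

0.0055 m/d


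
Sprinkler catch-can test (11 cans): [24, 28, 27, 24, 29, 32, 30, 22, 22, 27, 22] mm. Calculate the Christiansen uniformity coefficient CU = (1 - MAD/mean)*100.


mean = 26.090909 mm
MAD = 2.991736 mm
CU = (1 - 2.991736/26.090909)*100

88.5334 %


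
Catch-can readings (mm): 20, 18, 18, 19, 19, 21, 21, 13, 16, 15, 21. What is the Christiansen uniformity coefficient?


mean = 18.272727 mm
MAD = 2.066116 mm
CU = (1 - 2.066116/18.272727)*100

88.6929 %


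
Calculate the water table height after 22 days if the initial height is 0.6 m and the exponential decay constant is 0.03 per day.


m = m0 * exp(-k*t)
m = 0.6 * exp(-0.03 * 22)
m = 0.6 * exp(-0.6600)

0.3101 m


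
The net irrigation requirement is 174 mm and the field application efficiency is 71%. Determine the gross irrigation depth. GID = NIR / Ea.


Ea = 71% = 0.71
GID = NIR / Ea = 174 / 0.71 = 245.0704 mm

245.0704 mm


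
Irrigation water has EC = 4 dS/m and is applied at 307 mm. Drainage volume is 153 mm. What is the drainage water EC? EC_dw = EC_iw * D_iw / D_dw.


EC_dw = EC_iw * D_iw / D_dw
EC_dw = 4 * 307 / 153
EC_dw = 1228 / 153

8.0261 dS/m


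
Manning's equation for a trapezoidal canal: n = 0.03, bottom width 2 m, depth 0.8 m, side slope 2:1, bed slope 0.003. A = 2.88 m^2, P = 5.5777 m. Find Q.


R = A/P = 2.88/5.5777 = 0.516342
Q = (1/0.03) * 2.88 * 0.516342^(2/3) * 0.003^0.5

3.3842 m^3/s


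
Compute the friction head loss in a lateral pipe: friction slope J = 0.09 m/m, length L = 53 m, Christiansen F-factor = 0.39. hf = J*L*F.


hf = J * L * F = 0.09 * 53 * 0.39 = 1.8603 m

1.8603 m


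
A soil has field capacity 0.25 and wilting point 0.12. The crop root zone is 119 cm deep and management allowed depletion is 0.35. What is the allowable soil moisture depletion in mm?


SMD = (FC - PWP) * d * MAD * 10
SMD = (0.25 - 0.12) * 119 * 0.35 * 10
SMD = 0.1300 * 119 * 0.35 * 10

54.1450 mm


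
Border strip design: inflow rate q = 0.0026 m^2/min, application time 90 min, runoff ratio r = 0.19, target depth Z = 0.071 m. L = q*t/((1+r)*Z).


L = q*t/((1+r)*Z)
L = 0.0026*90/((1+0.19)*0.071)
L = 0.234/0.08449

2.7696 m


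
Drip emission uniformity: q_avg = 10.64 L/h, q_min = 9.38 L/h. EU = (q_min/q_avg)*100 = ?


EU = (q_min/q_avg)*100 = (9.38/10.64)*100 = 88.1579%

88.1579 %


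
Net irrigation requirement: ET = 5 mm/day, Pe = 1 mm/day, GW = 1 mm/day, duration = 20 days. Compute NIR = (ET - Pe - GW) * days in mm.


Daily deficit = ET - Pe - GW = 5 - 1 - 1 = 3 mm/day
NIR = 3 * 20 = 60 mm

60.0000 mm


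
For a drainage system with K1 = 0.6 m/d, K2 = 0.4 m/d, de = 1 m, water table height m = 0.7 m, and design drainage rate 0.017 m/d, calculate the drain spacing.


S^2 = 8*K2*de*m/q + 4*K1*m^2/q
S^2 = 8*0.4*1*0.7/0.017 + 4*0.6*0.7^2/0.017
S = sqrt(200.9412)

14.1754 m


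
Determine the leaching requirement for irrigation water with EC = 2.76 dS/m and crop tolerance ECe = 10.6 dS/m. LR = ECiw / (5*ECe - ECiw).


LR = ECiw / (5*ECe - ECiw)
LR = 2.76 / (5*10.6 - 2.76)
LR = 2.76 / 50.2400

0.0549


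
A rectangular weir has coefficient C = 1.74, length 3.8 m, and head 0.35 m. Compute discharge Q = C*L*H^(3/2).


Q = C * L * H^(3/2) = 1.74 * 3.8 * 0.35^1.5 = 1.74 * 3.8 * 0.207063

1.3691 m^3/s


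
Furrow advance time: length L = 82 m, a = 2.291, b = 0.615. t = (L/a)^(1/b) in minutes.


t = (L/a)^(1/b)
t = (82/2.291)^(1/0.615)
t = 35.792230^(1/0.615)

336.1134 min


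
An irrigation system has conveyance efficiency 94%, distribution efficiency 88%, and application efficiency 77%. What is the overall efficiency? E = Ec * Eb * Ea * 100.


Ec = 0.94, Eb = 0.88, Ea = 0.77
E = 0.94 * 0.88 * 0.77 * 100 = 63.6944%

63.6944 %


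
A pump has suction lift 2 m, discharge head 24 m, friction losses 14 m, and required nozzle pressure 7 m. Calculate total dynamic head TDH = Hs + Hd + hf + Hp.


TDH = Hs + Hd + hf + Hp = 2 + 24 + 14 + 7 = 47

47 m


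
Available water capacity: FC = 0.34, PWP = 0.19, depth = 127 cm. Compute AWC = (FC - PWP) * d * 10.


AWC = (FC - PWP) * d * 10
AWC = (0.34 - 0.19) * 127 * 10
AWC = 0.1500 * 127 * 10

190.5000 mm


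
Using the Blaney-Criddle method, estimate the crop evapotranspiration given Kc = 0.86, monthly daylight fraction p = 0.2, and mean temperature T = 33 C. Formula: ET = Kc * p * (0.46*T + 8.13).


ET = Kc * p * (0.46*T + 8.13)
ET = 0.86 * 0.2 * (0.46*33 + 8.13)
ET = 0.86 * 0.2 * 23.3100

4.0093 mm/day


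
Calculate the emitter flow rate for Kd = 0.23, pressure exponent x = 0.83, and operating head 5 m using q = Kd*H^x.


q = Kd * H^x = 0.23 * 5^0.83 = 0.23 * 3.803164

0.8747 L/h


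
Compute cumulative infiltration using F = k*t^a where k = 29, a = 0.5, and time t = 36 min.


F = k * t^a = 29 * 36^0.5
F = 29 * 6.000000

174.0000 mm


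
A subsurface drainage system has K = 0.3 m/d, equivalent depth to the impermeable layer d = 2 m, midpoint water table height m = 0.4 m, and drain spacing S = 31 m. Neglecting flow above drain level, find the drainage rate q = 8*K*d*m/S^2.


q = 8*K*d*m/S^2
q = 8*0.3*2*0.4/31^2
q = 1.9200 / 961

0.0020 m/d


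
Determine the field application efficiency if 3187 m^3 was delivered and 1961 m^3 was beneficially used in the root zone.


Ea = V_root / V_field * 100 = 1961 / 3187 * 100 = 61.5312%

61.5312 %


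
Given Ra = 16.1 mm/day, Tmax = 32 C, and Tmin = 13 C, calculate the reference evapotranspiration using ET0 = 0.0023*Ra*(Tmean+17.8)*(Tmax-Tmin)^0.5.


Tmean = (Tmax + Tmin)/2 = (32 + 13)/2 = 22.5
ET0 = 0.0023 * 16.1 * (22.5 + 17.8) * sqrt(32 - 13)
ET0 = 0.0023 * 16.1 * 40.3 * 4.358899

6.5048 mm/day


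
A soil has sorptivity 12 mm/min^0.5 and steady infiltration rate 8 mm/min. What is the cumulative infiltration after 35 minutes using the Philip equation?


F = S*sqrt(t) + A*t
F = 12*sqrt(35) + 8*35
F = 12*5.916080 + 280

350.9930 mm


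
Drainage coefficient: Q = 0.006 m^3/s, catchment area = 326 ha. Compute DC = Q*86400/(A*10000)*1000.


DC = Q * 86400 / (A * 10000) * 1000
DC = 0.006 * 86400 / (326 * 10000) * 1000
DC = 518400.0000 / 3260000

0.1590 mm/day


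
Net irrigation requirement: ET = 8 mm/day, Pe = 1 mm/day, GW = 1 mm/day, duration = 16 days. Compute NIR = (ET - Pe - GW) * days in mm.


Daily deficit = ET - Pe - GW = 8 - 1 - 1 = 6 mm/day
NIR = 6 * 16 = 96 mm

96.0000 mm


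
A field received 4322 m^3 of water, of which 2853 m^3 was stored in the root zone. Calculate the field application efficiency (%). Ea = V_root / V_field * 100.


Ea = V_root / V_field * 100 = 2853 / 4322 * 100 = 66.0111%

66.0111 %


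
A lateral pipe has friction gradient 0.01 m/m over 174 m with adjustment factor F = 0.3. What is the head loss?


hf = J * L * F = 0.01 * 174 * 0.3 = 0.5220 m

0.5220 m


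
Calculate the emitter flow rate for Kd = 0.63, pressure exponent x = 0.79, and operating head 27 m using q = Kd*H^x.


q = Kd * H^x = 0.63 * 27^0.79 = 0.63 * 13.513796

8.5137 L/h


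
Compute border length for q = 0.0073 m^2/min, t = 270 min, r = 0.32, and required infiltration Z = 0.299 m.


L = q*t/((1+r)*Z)
L = 0.0073*270/((1+0.32)*0.299)
L = 1.971/0.39468

4.9939 m


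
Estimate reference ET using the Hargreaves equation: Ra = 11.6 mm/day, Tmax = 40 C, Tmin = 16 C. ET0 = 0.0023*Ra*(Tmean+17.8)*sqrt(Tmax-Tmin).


Tmean = (Tmax + Tmin)/2 = (40 + 16)/2 = 28.0
ET0 = 0.0023 * 11.6 * (28.0 + 17.8) * sqrt(40 - 16)
ET0 = 0.0023 * 11.6 * 45.8 * 4.898979

5.9863 mm/day


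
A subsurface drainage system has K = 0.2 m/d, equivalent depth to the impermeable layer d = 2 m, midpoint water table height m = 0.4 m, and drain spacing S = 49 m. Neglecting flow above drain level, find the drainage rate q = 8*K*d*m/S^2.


q = 8*K*d*m/S^2
q = 8*0.2*2*0.4/49^2
q = 1.2800 / 2401

5.3311e-04 m/d


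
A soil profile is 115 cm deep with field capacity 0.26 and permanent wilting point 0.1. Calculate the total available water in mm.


AWC = (FC - PWP) * d * 10
AWC = (0.26 - 0.1) * 115 * 10
AWC = 0.1600 * 115 * 10

184.0000 mm


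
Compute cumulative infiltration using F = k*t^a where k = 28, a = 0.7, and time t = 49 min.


F = k * t^a = 28 * 49^0.7
F = 28 * 15.245345

426.8697 mm


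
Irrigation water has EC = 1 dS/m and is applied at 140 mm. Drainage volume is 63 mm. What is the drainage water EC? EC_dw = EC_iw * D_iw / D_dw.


EC_dw = EC_iw * D_iw / D_dw
EC_dw = 1 * 140 / 63
EC_dw = 140 / 63

2.2222 dS/m


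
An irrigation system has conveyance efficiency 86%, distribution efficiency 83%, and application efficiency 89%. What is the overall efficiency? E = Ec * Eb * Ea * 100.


Ec = 0.86, Eb = 0.83, Ea = 0.89
E = 0.86 * 0.83 * 0.89 * 100 = 63.5282%

63.5282 %


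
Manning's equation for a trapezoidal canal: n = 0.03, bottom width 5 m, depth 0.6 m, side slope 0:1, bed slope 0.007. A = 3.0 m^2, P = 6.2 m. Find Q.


R = A/P = 3.0/6.2 = 0.483871
Q = (1/0.03) * 3.0 * 0.483871^(2/3) * 0.007^0.5

5.1567 m^3/s


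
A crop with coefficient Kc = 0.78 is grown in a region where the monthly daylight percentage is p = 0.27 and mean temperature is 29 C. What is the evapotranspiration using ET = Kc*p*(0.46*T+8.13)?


ET = Kc * p * (0.46*T + 8.13)
ET = 0.78 * 0.27 * (0.46*29 + 8.13)
ET = 0.78 * 0.27 * 21.4700

4.5216 mm/day


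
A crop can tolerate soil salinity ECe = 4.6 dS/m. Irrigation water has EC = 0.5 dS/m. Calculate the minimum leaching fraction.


LR = ECiw / (5*ECe - ECiw)
LR = 0.5 / (5*4.6 - 0.5)
LR = 0.5 / 22.5000

0.0222


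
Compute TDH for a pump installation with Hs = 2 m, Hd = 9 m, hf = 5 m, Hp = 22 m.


TDH = Hs + Hd + hf + Hp = 2 + 9 + 5 + 22 = 38

38 m


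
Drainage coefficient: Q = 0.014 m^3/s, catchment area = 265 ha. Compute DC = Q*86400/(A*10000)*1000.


DC = Q * 86400 / (A * 10000) * 1000
DC = 0.014 * 86400 / (265 * 10000) * 1000
DC = 1209600.0000 / 2650000

0.4565 mm/day


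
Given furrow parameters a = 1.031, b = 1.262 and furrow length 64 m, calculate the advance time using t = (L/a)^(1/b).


t = (L/a)^(1/b)
t = (64/1.031)^(1/1.262)
t = 62.075655^(1/1.262)

26.3450 min


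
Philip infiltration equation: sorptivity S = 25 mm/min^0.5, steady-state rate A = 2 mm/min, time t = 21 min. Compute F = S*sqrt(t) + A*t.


F = S*sqrt(t) + A*t
F = 25*sqrt(21) + 2*21
F = 25*4.582576 + 42

156.5644 mm


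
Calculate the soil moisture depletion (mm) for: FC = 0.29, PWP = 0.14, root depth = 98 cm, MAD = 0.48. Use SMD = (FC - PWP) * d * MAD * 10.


SMD = (FC - PWP) * d * MAD * 10
SMD = (0.29 - 0.14) * 98 * 0.48 * 10
SMD = 0.1500 * 98 * 0.48 * 10

70.5600 mm


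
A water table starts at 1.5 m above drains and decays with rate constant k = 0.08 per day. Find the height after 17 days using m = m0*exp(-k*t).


m = m0 * exp(-k*t)
m = 1.5 * exp(-0.08 * 17)
m = 1.5 * exp(-1.3600)

0.3850 m


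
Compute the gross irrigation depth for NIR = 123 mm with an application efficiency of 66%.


Ea = 66% = 0.66
GID = NIR / Ea = 123 / 0.66 = 186.3636 mm

186.3636 mm


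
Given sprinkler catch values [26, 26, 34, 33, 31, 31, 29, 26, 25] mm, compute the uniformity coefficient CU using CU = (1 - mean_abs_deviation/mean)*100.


mean = 29.000000 mm
MAD = 2.888889 mm
CU = (1 - 2.888889/29.000000)*100

90.0383 %


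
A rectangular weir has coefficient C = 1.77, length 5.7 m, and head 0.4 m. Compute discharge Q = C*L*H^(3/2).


Q = C * L * H^(3/2) = 1.77 * 5.7 * 0.4^1.5 = 1.77 * 5.7 * 0.252982

2.5523 m^3/s


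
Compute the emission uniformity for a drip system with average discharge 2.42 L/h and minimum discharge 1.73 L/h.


EU = (q_min/q_avg)*100 = (1.73/2.42)*100 = 71.4876%

71.4876 %


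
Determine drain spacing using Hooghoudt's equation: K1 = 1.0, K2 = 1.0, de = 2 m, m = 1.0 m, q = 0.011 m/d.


S^2 = 8*K2*de*m/q + 4*K1*m^2/q
S^2 = 8*1.0*2*1.0/0.011 + 4*1.0*1.0^2/0.011
S = sqrt(1818.1818)

42.6401 m


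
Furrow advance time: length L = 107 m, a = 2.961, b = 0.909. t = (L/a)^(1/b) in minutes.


t = (L/a)^(1/b)
t = (107/2.961)^(1/0.909)
t = 36.136440^(1/0.909)

51.7501 min


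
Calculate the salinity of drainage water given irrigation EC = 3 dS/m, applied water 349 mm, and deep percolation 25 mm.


EC_dw = EC_iw * D_iw / D_dw
EC_dw = 3 * 349 / 25
EC_dw = 1047 / 25

41.8800 dS/m


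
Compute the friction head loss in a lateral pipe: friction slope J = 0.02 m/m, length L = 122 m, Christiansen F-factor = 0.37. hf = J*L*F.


hf = J * L * F = 0.02 * 122 * 0.37 = 0.9028 m

0.9028 m


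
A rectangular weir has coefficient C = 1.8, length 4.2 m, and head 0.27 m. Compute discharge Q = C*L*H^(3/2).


Q = C * L * H^(3/2) = 1.8 * 4.2 * 0.27^1.5 = 1.8 * 4.2 * 0.140296

1.0606 m^3/s


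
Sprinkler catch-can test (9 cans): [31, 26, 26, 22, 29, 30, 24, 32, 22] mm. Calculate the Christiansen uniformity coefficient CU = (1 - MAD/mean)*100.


mean = 26.888889 mm
MAD = 3.209877 mm
CU = (1 - 3.209877/26.888889)*100

88.0624 %


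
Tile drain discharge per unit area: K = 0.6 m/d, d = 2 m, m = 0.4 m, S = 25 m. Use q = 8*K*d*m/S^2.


q = 8*K*d*m/S^2
q = 8*0.6*2*0.4/25^2
q = 3.8400 / 625

0.0061 m/d


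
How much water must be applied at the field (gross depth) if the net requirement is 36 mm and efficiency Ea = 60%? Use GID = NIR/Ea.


Ea = 60% = 0.6
GID = NIR / Ea = 36 / 0.6 = 60.0000 mm

60.0000 mm


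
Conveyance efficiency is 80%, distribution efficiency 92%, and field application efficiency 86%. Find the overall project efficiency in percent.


Ec = 0.8, Eb = 0.92, Ea = 0.86
E = 0.8 * 0.92 * 0.86 * 100 = 63.2960%

63.2960 %


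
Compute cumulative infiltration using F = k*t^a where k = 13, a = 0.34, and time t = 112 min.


F = k * t^a = 13 * 112^0.34
F = 13 * 4.974325

64.6662 mm


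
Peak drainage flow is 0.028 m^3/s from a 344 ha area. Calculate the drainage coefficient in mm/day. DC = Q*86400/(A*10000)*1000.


DC = Q * 86400 / (A * 10000) * 1000
DC = 0.028 * 86400 / (344 * 10000) * 1000
DC = 2419200.0000 / 3440000

0.7033 mm/day


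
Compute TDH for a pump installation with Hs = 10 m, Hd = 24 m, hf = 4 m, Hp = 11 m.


TDH = Hs + Hd + hf + Hp = 10 + 24 + 4 + 11 = 49

49 m


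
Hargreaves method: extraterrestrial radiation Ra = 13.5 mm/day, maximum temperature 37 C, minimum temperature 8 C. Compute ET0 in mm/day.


Tmean = (Tmax + Tmin)/2 = (37 + 8)/2 = 22.5
ET0 = 0.0023 * 13.5 * (22.5 + 17.8) * sqrt(37 - 8)
ET0 = 0.0023 * 13.5 * 40.3 * 5.385165

6.7385 mm/day


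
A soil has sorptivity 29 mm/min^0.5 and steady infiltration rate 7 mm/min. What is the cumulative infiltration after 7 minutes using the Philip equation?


F = S*sqrt(t) + A*t
F = 29*sqrt(7) + 7*7
F = 29*2.645751 + 49

125.7268 mm


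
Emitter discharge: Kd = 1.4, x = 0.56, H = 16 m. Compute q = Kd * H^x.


q = Kd * H^x = 1.4 * 16^0.56 = 1.4 * 4.723971

6.6136 L/h


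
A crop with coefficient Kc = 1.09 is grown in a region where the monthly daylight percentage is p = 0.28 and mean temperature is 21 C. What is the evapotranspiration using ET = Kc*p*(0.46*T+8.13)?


ET = Kc * p * (0.46*T + 8.13)
ET = 1.09 * 0.28 * (0.46*21 + 8.13)
ET = 1.09 * 0.28 * 17.7900

5.4295 mm/day


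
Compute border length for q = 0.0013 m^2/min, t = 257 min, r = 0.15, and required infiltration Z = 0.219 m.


L = q*t/((1+r)*Z)
L = 0.0013*257/((1+0.15)*0.219)
L = 0.3341/0.25185

1.3266 m


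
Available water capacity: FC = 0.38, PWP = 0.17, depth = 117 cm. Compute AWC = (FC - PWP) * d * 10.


AWC = (FC - PWP) * d * 10
AWC = (0.38 - 0.17) * 117 * 10
AWC = 0.2100 * 117 * 10

245.7000 mm


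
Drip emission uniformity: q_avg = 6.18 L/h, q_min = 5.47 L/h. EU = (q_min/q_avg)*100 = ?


EU = (q_min/q_avg)*100 = (5.47/6.18)*100 = 88.5113%

88.5113 %


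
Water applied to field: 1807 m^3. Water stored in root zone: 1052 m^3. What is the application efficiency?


Ea = V_root / V_field * 100 = 1052 / 1807 * 100 = 58.2180%

58.2180 %


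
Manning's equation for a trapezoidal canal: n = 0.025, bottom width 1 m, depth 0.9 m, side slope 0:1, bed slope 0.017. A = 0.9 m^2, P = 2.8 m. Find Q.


R = A/P = 0.9/2.8 = 0.321429
Q = (1/0.025) * 0.9 * 0.321429^(2/3) * 0.017^0.5

2.2025 m^3/s


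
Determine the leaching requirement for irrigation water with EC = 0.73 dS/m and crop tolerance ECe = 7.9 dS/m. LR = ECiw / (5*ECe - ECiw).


LR = ECiw / (5*ECe - ECiw)
LR = 0.73 / (5*7.9 - 0.73)
LR = 0.73 / 38.7700

0.0188


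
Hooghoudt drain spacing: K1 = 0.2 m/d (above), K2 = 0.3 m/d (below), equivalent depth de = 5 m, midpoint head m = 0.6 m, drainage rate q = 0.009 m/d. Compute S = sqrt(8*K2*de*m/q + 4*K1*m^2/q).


S^2 = 8*K2*de*m/q + 4*K1*m^2/q
S^2 = 8*0.3*5*0.6/0.009 + 4*0.2*0.6^2/0.009
S = sqrt(832.0000)

28.8444 m


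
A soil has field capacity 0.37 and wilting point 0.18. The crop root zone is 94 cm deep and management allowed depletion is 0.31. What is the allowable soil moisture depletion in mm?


SMD = (FC - PWP) * d * MAD * 10
SMD = (0.37 - 0.18) * 94 * 0.31 * 10
SMD = 0.1900 * 94 * 0.31 * 10

55.3660 mm


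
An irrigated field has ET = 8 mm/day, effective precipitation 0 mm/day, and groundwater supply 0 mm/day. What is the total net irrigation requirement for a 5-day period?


Daily deficit = ET - Pe - GW = 8 - 0 - 0 = 8 mm/day
NIR = 8 * 5 = 40 mm

40.0000 mm


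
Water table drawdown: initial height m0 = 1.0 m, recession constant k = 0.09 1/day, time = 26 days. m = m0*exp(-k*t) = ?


m = m0 * exp(-k*t)
m = 1.0 * exp(-0.09 * 26)
m = 1.0 * exp(-2.3400)

0.0963 m


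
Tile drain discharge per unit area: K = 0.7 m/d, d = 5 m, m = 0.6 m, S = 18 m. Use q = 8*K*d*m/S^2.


q = 8*K*d*m/S^2
q = 8*0.7*5*0.6/18^2
q = 16.8000 / 324

0.0519 m/d


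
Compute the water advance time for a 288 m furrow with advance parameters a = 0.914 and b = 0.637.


t = (L/a)^(1/b)
t = (288/0.914)^(1/0.637)
t = 315.098468^(1/0.637)

8360.0270 min


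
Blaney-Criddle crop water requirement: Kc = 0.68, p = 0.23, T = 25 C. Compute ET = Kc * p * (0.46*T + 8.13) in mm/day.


ET = Kc * p * (0.46*T + 8.13)
ET = 0.68 * 0.23 * (0.46*25 + 8.13)
ET = 0.68 * 0.23 * 19.6300

3.0701 mm/day


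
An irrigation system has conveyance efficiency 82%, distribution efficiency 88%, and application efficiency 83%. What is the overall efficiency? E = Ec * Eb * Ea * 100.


Ec = 0.82, Eb = 0.88, Ea = 0.83
E = 0.82 * 0.88 * 0.83 * 100 = 59.8928%

59.8928 %


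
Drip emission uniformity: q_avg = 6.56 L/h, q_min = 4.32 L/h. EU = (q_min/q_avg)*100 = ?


EU = (q_min/q_avg)*100 = (4.32/6.56)*100 = 65.8537%

65.8537 %


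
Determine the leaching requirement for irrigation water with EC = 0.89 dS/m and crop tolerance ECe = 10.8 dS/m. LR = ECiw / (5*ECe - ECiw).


LR = ECiw / (5*ECe - ECiw)
LR = 0.89 / (5*10.8 - 0.89)
LR = 0.89 / 53.1100

0.0168


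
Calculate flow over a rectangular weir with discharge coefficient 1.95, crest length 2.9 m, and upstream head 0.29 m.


Q = C * L * H^(3/2) = 1.95 * 2.9 * 0.29^1.5 = 1.95 * 2.9 * 0.156170

0.8831 m^3/s


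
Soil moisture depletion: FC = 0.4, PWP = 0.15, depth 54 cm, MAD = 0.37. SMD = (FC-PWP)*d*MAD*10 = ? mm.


SMD = (FC - PWP) * d * MAD * 10
SMD = (0.4 - 0.15) * 54 * 0.37 * 10
SMD = 0.2500 * 54 * 0.37 * 10

49.9500 mm


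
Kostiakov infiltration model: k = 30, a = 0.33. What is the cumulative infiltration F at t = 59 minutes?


F = k * t^a = 30 * 59^0.33
F = 30 * 3.840442

115.2133 mm


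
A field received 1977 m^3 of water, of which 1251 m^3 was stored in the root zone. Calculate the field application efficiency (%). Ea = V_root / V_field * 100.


Ea = V_root / V_field * 100 = 1251 / 1977 * 100 = 63.2777%

63.2777 %


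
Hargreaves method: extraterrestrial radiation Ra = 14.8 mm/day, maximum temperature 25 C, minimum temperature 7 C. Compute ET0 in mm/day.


Tmean = (Tmax + Tmin)/2 = (25 + 7)/2 = 16.0
ET0 = 0.0023 * 14.8 * (16.0 + 17.8) * sqrt(25 - 7)
ET0 = 0.0023 * 14.8 * 33.8 * 4.242641

4.8814 mm/day


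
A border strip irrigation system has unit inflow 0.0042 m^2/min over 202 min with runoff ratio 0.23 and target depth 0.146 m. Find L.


L = q*t/((1+r)*Z)
L = 0.0042*202/((1+0.23)*0.146)
L = 0.8484/0.17958

4.7244 m


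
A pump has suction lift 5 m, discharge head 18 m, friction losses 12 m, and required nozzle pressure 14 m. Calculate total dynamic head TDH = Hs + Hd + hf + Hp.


TDH = Hs + Hd + hf + Hp = 5 + 18 + 12 + 14 = 49

49 m


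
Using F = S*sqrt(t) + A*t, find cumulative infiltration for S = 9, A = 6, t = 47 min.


F = S*sqrt(t) + A*t
F = 9*sqrt(47) + 6*47
F = 9*6.855655 + 282

343.7009 mm


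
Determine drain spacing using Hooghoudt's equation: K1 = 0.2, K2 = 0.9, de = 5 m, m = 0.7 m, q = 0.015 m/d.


S^2 = 8*K2*de*m/q + 4*K1*m^2/q
S^2 = 8*0.9*5*0.7/0.015 + 4*0.2*0.7^2/0.015
S = sqrt(1706.1333)

41.3054 m


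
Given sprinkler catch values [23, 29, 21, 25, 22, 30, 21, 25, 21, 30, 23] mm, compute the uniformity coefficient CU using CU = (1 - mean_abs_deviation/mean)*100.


mean = 24.545455 mm
MAD = 2.958678 mm
CU = (1 - 2.958678/24.545455)*100

87.9461 %


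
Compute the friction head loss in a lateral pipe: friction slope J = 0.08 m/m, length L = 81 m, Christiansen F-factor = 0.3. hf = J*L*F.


hf = J * L * F = 0.08 * 81 * 0.3 = 1.9440 m

1.9440 m


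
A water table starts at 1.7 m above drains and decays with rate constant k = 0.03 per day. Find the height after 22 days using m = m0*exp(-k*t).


m = m0 * exp(-k*t)
m = 1.7 * exp(-0.03 * 22)
m = 1.7 * exp(-0.6600)

0.8786 m


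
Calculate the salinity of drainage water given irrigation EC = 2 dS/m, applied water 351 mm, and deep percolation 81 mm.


EC_dw = EC_iw * D_iw / D_dw
EC_dw = 2 * 351 / 81
EC_dw = 702 / 81

8.6667 dS/m


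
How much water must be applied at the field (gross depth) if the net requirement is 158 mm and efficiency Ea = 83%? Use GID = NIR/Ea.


Ea = 83% = 0.83
GID = NIR / Ea = 158 / 0.83 = 190.3614 mm

190.3614 mm


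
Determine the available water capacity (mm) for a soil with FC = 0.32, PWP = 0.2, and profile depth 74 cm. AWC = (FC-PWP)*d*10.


AWC = (FC - PWP) * d * 10
AWC = (0.32 - 0.2) * 74 * 10
AWC = 0.1200 * 74 * 10

88.8000 mm


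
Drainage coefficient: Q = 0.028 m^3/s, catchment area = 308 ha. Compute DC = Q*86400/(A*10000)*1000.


DC = Q * 86400 / (A * 10000) * 1000
DC = 0.028 * 86400 / (308 * 10000) * 1000
DC = 2419200.0000 / 3080000

0.7855 mm/day


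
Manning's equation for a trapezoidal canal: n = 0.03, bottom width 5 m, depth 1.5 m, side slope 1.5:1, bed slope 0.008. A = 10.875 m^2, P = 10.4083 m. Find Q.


R = A/P = 10.875/10.4083 = 1.044839
Q = (1/0.03) * 10.875 * 1.044839^(2/3) * 0.008^0.5

33.3851 m^3/s


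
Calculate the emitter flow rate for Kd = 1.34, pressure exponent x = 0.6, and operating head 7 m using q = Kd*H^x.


q = Kd * H^x = 1.34 * 7^0.6 = 1.34 * 3.214096

4.3069 L/h


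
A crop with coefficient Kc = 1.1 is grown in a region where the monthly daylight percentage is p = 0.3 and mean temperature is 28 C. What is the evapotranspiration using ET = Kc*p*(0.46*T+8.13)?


ET = Kc * p * (0.46*T + 8.13)
ET = 1.1 * 0.3 * (0.46*28 + 8.13)
ET = 1.1 * 0.3 * 21.0100

6.9333 mm/day


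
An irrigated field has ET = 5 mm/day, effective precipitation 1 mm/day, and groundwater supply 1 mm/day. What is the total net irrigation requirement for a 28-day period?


Daily deficit = ET - Pe - GW = 5 - 1 - 1 = 3 mm/day
NIR = 3 * 28 = 84 mm

84.0000 mm


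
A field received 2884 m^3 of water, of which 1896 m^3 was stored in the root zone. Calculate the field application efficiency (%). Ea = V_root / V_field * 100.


Ea = V_root / V_field * 100 = 1896 / 2884 * 100 = 65.7420%

65.7420 %


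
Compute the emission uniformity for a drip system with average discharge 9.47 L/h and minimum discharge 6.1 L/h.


EU = (q_min/q_avg)*100 = (6.1/9.47)*100 = 64.4139%

64.4139 %


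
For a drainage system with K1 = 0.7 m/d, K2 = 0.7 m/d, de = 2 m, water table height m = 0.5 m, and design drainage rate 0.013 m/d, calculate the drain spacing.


S^2 = 8*K2*de*m/q + 4*K1*m^2/q
S^2 = 8*0.7*2*0.5/0.013 + 4*0.7*0.5^2/0.013
S = sqrt(484.6154)

22.0140 m


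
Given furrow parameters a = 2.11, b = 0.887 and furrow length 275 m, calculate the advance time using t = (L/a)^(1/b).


t = (L/a)^(1/b)
t = (275/2.11)^(1/0.887)
t = 130.331754^(1/0.887)

242.3810 min


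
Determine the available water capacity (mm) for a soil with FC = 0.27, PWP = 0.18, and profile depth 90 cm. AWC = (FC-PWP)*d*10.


AWC = (FC - PWP) * d * 10
AWC = (0.27 - 0.18) * 90 * 10
AWC = 0.0900 * 90 * 10

81.0000 mm


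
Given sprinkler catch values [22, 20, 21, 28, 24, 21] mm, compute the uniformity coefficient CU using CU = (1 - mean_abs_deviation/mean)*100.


mean = 22.666667 mm
MAD = 2.222222 mm
CU = (1 - 2.222222/22.666667)*100

90.1961 %


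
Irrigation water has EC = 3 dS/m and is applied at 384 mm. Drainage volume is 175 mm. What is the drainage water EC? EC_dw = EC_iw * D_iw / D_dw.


EC_dw = EC_iw * D_iw / D_dw
EC_dw = 3 * 384 / 175
EC_dw = 1152 / 175

6.5829 dS/m


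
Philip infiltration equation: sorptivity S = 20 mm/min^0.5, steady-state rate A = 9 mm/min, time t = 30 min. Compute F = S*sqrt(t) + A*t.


F = S*sqrt(t) + A*t
F = 20*sqrt(30) + 9*30
F = 20*5.477226 + 270

379.5445 mm


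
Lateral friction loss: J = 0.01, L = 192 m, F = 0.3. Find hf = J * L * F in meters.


hf = J * L * F = 0.01 * 192 * 0.3 = 0.5760 m

0.5760 m


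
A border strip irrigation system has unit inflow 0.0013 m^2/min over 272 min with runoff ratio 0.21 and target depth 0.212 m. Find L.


L = q*t/((1+r)*Z)
L = 0.0013*272/((1+0.21)*0.212)
L = 0.3536/0.25652

1.3785 m


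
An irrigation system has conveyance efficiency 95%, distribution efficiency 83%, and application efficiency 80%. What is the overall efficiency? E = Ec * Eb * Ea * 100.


Ec = 0.95, Eb = 0.83, Ea = 0.8
E = 0.95 * 0.83 * 0.8 * 100 = 63.0800%

63.0800 %


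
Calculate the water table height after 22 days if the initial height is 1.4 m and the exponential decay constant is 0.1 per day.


m = m0 * exp(-k*t)
m = 1.4 * exp(-0.1 * 22)
m = 1.4 * exp(-2.2000)

0.1551 m


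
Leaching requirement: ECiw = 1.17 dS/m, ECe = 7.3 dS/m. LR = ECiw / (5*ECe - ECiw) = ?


LR = ECiw / (5*ECe - ECiw)
LR = 1.17 / (5*7.3 - 1.17)
LR = 1.17 / 35.3300

0.0331


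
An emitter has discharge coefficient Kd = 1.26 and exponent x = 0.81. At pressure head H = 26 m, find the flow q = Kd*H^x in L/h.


q = Kd * H^x = 1.26 * 26^0.81 = 1.26 * 14.000012

17.6400 L/h


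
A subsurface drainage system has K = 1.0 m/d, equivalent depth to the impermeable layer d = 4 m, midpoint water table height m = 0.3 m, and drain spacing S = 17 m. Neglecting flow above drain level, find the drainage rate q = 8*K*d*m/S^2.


q = 8*K*d*m/S^2
q = 8*1.0*4*0.3/17^2
q = 9.6000 / 289

0.0332 m/d


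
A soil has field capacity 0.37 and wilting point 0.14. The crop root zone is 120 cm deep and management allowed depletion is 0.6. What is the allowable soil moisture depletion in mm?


SMD = (FC - PWP) * d * MAD * 10
SMD = (0.37 - 0.14) * 120 * 0.6 * 10
SMD = 0.2300 * 120 * 0.6 * 10

165.6000 mm


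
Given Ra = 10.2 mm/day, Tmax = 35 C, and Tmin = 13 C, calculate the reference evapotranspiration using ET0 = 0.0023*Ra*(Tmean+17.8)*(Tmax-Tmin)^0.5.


Tmean = (Tmax + Tmin)/2 = (35 + 13)/2 = 24.0
ET0 = 0.0023 * 10.2 * (24.0 + 17.8) * sqrt(35 - 13)
ET0 = 0.0023 * 10.2 * 41.8 * 4.690416

4.5996 mm/day


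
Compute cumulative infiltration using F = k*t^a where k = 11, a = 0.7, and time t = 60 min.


F = k * t^a = 11 * 60^0.7
F = 11 * 17.567335

193.2407 mm


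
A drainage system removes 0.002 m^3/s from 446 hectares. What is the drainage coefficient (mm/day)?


DC = Q * 86400 / (A * 10000) * 1000
DC = 0.002 * 86400 / (446 * 10000) * 1000
DC = 172800.0000 / 4460000

0.0387 mm/day


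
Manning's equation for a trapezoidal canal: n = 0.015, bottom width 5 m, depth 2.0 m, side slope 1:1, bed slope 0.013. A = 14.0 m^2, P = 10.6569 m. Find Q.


R = A/P = 14.0/10.6569 = 1.313703
Q = (1/0.015) * 14.0 * 1.313703^(2/3) * 0.013^0.5

127.6458 m^3/s


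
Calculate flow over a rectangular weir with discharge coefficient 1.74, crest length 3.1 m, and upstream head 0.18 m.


Q = C * L * H^(3/2) = 1.74 * 3.1 * 0.18^1.5 = 1.74 * 3.1 * 0.076368

0.4119 m^3/s


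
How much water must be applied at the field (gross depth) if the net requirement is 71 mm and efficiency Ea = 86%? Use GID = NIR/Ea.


Ea = 86% = 0.86
GID = NIR / Ea = 71 / 0.86 = 82.5581 mm

82.5581 mm


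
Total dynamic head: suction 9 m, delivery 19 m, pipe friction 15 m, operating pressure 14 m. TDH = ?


TDH = Hs + Hd + hf + Hp = 9 + 19 + 15 + 14 = 57

57 m


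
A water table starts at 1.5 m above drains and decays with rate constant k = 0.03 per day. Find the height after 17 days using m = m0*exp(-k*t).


m = m0 * exp(-k*t)
m = 1.5 * exp(-0.03 * 17)
m = 1.5 * exp(-0.5100)

0.9007 m


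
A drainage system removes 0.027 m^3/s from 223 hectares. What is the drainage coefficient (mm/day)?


DC = Q * 86400 / (A * 10000) * 1000
DC = 0.027 * 86400 / (223 * 10000) * 1000
DC = 2332800.0000 / 2230000

1.0461 mm/day


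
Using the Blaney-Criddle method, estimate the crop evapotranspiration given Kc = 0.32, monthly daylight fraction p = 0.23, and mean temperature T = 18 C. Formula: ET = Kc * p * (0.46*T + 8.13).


ET = Kc * p * (0.46*T + 8.13)
ET = 0.32 * 0.23 * (0.46*18 + 8.13)
ET = 0.32 * 0.23 * 16.4100

1.2078 mm/day


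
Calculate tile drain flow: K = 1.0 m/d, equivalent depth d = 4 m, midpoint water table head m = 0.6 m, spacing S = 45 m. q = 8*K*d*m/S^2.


q = 8*K*d*m/S^2
q = 8*1.0*4*0.6/45^2
q = 19.2000 / 2025

0.0095 m/d


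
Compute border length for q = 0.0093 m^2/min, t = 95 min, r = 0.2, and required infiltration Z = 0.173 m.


L = q*t/((1+r)*Z)
L = 0.0093*95/((1+0.2)*0.173)
L = 0.8835/0.2076

4.2558 m


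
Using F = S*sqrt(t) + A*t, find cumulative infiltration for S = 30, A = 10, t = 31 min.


F = S*sqrt(t) + A*t
F = 30*sqrt(31) + 10*31
F = 30*5.567764 + 310

477.0329 mm


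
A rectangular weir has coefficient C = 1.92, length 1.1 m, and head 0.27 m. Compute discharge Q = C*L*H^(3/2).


Q = C * L * H^(3/2) = 1.92 * 1.1 * 0.27^1.5 = 1.92 * 1.1 * 0.140296

0.2963 m^3/s


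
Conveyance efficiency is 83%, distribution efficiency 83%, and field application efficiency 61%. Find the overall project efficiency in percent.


Ec = 0.83, Eb = 0.83, Ea = 0.61
E = 0.83 * 0.83 * 0.61 * 100 = 42.0229%

42.0229 %


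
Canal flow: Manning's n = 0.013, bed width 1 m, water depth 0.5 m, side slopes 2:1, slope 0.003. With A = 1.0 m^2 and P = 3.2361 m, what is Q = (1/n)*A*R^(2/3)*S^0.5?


R = A/P = 1.0/3.2361 = 0.309014
Q = (1/0.013) * 1.0 * 0.309014^(2/3) * 0.003^0.5

1.9258 m^3/s


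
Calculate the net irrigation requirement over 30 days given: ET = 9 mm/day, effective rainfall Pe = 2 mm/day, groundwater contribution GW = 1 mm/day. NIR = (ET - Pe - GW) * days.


Daily deficit = ET - Pe - GW = 9 - 2 - 1 = 6 mm/day
NIR = 6 * 30 = 180 mm

180.0000 mm


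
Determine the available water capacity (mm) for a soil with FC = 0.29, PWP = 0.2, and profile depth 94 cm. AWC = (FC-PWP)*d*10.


AWC = (FC - PWP) * d * 10
AWC = (0.29 - 0.2) * 94 * 10
AWC = 0.0900 * 94 * 10

84.6000 mm


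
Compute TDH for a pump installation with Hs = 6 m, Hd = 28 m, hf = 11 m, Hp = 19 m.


TDH = Hs + Hd + hf + Hp = 6 + 28 + 11 + 19 = 64

64 m


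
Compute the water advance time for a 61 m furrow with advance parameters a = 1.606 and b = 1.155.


t = (L/a)^(1/b)
t = (61/1.606)^(1/1.155)
t = 37.982565^(1/1.155)

23.3134 min


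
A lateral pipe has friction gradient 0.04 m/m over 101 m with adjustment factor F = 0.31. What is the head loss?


hf = J * L * F = 0.04 * 101 * 0.31 = 1.2524 m

1.2524 m


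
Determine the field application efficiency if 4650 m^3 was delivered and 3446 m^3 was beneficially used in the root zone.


Ea = V_root / V_field * 100 = 3446 / 4650 * 100 = 74.1075%

74.1075 %


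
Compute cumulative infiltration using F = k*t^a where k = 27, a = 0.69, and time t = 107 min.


F = k * t^a = 27 * 107^0.69
F = 27 * 25.134764

678.6386 mm


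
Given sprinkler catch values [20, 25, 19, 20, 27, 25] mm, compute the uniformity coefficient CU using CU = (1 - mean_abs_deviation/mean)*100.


mean = 22.666667 mm
MAD = 3.000000 mm
CU = (1 - 3.000000/22.666667)*100

86.7647 %


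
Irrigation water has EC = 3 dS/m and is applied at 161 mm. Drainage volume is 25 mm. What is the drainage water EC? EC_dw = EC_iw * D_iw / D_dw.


EC_dw = EC_iw * D_iw / D_dw
EC_dw = 3 * 161 / 25
EC_dw = 483 / 25

19.3200 dS/m


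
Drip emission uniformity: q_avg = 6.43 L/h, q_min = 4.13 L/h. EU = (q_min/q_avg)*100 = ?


EU = (q_min/q_avg)*100 = (4.13/6.43)*100 = 64.2302%

64.2302 %


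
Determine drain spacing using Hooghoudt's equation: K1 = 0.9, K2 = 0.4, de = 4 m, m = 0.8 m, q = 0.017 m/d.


S^2 = 8*K2*de*m/q + 4*K1*m^2/q
S^2 = 8*0.4*4*0.8/0.017 + 4*0.9*0.8^2/0.017
S = sqrt(737.8824)

27.1640 m


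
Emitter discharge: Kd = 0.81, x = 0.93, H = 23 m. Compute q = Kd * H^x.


q = Kd * H^x = 0.81 * 23^0.93 = 0.81 * 18.467448

14.9586 L/h


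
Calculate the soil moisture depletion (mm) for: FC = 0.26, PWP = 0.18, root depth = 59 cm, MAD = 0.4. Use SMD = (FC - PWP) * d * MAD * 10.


SMD = (FC - PWP) * d * MAD * 10
SMD = (0.26 - 0.18) * 59 * 0.4 * 10
SMD = 0.0800 * 59 * 0.4 * 10

18.8800 mm


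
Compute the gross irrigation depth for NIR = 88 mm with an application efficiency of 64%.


Ea = 64% = 0.64
GID = NIR / Ea = 88 / 0.64 = 137.5000 mm

137.5000 mm


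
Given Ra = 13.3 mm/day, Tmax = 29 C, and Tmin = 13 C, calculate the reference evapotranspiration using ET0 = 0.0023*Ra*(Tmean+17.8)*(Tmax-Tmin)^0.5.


Tmean = (Tmax + Tmin)/2 = (29 + 13)/2 = 21.0
ET0 = 0.0023 * 13.3 * (21.0 + 17.8) * sqrt(29 - 13)
ET0 = 0.0023 * 13.3 * 38.8 * 4.000000

4.7476 mm/day


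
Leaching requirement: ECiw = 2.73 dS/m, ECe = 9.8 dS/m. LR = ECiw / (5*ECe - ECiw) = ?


LR = ECiw / (5*ECe - ECiw)
LR = 2.73 / (5*9.8 - 2.73)
LR = 2.73 / 46.2700

0.0590


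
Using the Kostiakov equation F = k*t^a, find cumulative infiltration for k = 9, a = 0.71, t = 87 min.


F = k * t^a = 9 * 87^0.71
F = 9 * 23.826413

214.4377 mm


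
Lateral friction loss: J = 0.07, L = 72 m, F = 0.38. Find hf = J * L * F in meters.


hf = J * L * F = 0.07 * 72 * 0.38 = 1.9152 m

1.9152 m


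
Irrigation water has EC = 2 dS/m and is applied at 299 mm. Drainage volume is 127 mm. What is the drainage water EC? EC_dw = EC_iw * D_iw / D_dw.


EC_dw = EC_iw * D_iw / D_dw
EC_dw = 2 * 299 / 127
EC_dw = 598 / 127

4.7087 dS/m


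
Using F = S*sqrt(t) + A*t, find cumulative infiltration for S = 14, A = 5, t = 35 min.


F = S*sqrt(t) + A*t
F = 14*sqrt(35) + 5*35
F = 14*5.916080 + 175

257.8251 mm


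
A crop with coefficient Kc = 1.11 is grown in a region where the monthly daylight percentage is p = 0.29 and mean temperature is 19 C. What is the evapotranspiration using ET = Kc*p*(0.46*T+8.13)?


ET = Kc * p * (0.46*T + 8.13)
ET = 1.11 * 0.29 * (0.46*19 + 8.13)
ET = 1.11 * 0.29 * 16.8700

5.4305 mm/day


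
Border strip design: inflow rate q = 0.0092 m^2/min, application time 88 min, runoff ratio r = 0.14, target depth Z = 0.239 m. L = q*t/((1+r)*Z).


L = q*t/((1+r)*Z)
L = 0.0092*88/((1+0.14)*0.239)
L = 0.8096/0.27246

2.9714 m


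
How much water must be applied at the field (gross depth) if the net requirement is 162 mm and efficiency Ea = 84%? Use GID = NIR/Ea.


Ea = 84% = 0.84
GID = NIR / Ea = 162 / 0.84 = 192.8571 mm

192.8571 mm


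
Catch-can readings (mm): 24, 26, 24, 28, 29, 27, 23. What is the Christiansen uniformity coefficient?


mean = 25.857143 mm
MAD = 1.877551 mm
CU = (1 - 1.877551/25.857143)*100

92.7388 %


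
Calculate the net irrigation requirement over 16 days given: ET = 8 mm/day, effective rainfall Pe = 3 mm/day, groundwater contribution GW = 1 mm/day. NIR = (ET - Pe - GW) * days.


Daily deficit = ET - Pe - GW = 8 - 3 - 1 = 4 mm/day
NIR = 4 * 16 = 64 mm

64.0000 mm


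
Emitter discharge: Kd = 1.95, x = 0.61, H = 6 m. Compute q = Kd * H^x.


q = Kd * H^x = 1.95 * 6^0.61 = 1.95 * 2.983131

5.8171 L/h


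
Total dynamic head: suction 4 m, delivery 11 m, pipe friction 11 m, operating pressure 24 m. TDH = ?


TDH = Hs + Hd + hf + Hp = 4 + 11 + 11 + 24 = 50

50 m


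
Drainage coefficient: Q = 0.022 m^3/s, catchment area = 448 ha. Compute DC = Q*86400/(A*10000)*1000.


DC = Q * 86400 / (A * 10000) * 1000
DC = 0.022 * 86400 / (448 * 10000) * 1000
DC = 1900800.0000 / 4480000

0.4243 mm/day


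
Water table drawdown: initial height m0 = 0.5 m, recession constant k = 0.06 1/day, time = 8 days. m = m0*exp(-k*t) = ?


m = m0 * exp(-k*t)
m = 0.5 * exp(-0.06 * 8)
m = 0.5 * exp(-0.4800)

0.3094 m


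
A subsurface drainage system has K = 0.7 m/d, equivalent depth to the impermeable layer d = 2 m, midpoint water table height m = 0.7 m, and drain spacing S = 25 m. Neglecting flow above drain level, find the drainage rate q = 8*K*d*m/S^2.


q = 8*K*d*m/S^2
q = 8*0.7*2*0.7/25^2
q = 7.8400 / 625

0.0125 m/d


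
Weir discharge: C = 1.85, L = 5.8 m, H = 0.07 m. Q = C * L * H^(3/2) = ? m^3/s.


Q = C * L * H^(3/2) = 1.85 * 5.8 * 0.07^1.5 = 1.85 * 5.8 * 0.018520

0.1987 m^3/s


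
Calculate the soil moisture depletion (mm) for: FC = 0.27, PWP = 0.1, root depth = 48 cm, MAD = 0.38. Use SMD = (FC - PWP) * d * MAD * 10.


SMD = (FC - PWP) * d * MAD * 10
SMD = (0.27 - 0.1) * 48 * 0.38 * 10
SMD = 0.1700 * 48 * 0.38 * 10

31.0080 mm
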